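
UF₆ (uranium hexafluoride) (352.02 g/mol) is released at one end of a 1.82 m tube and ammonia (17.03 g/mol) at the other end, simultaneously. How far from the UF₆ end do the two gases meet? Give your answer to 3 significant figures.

The fronts meet when d_UF₆ + d_NH₃ = L with d_UF₆/d_NH₃ = √(M_NH₃/M_UF₆) (Graham's law). Here √(M_NH₃/M_UF₆) = √(17.03/352.02) = 0.2199.
With d_UF₆ + d_NH₃ = 1.82 m, d_NH₃ = 1.82/(1 + 0.2199) = 1.492 m.
d_UF₆ = 1.82 − 1.492 = 0.328 m.

0.328 m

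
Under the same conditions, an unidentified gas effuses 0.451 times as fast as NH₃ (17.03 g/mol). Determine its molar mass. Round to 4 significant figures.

83.73 g/mol

Using Graham's law: rate_X/rate_NH₃ = √(M_NH₃/M_X).
0.451 = √(17.03/M_X)
M_X = 17.03 / 0.451² = 17.03 / 0.2034 = 83.73 g/mol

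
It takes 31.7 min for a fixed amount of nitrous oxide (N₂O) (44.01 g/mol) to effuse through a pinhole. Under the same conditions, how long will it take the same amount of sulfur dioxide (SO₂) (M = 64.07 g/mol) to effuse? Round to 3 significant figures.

Using Graham's law: t_SO₂/t_N₂O = √(M_SO₂/M_N₂O) = √(64.07/44.01) = √1.456 = 1.207.
So the time for SO₂ is 31.7 × 1.207 = 38.2 min.

38.2 min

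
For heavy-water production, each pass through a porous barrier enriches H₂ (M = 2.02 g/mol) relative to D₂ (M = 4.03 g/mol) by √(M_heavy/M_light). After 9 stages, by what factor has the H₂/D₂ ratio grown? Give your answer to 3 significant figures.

22.4

The single-stage factor is √(M_heavy/M_light), so 9 stages give [√(4.03/2.02)]^9 = (4.03/2.02)^(9/2).
= 1.99505^(9/2) = 22.4.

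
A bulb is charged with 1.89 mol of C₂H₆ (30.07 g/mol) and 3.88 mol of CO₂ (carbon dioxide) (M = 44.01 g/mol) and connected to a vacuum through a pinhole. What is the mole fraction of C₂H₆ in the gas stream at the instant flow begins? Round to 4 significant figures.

Rate_i ∝ x_i/√M_i (Graham's law weighted by mole fraction), so the effusate composition follows n_i/√M_i.
So x_C₂H₆ in the escaping gas = (n_C₂H₆/√M_C₂H₆) / Σ(n_i/√M_i)
= (1.89/√30.07) / (1.89/√30.07 + 3.88/√44.01) = 0.3447/(0.3447 + 0.5849) = 0.3708.

0.3708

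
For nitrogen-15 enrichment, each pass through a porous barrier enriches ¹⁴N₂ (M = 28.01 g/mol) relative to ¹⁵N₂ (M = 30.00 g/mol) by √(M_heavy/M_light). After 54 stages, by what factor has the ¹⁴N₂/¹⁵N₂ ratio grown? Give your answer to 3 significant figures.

The single-stage factor is √(M_heavy/M_light), so 54 stages give [√(30.00/28.01)]^54 = (30.00/28.01)^(54/2).
= 1.07105^27 = 6.38.

6.38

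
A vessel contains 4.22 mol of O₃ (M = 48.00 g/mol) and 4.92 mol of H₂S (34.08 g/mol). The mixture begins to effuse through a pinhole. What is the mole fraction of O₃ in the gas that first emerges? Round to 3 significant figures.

0.420

Each component's effusion rate ∝ (its partial pressure)·(1/√M) ∝ n_i/√M_i.
Mole fraction of O₃ in the effusate = (n_O₃/√M_O₃) / (n_O₃/√M_O₃ + n_H₂S/√M_H₂S)
= (4.22/√48.00) / (4.22/√48.00 + 4.92/√34.08) = 0.6091/(0.6091 + 0.8428) = 0.420.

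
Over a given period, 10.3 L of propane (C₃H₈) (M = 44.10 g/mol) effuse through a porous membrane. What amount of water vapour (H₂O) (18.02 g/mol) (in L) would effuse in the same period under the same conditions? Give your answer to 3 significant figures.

16.1 L

Since effusion rate ∝ 1/√M, rate_H₂O/rate_C₃H₈ = √(M_C₃H₈/M_H₂O) = √(44.10/18.02) = √2.447 = 1.564.
So the volume for H₂O is 10.3 × 1.564 = 16.1 L.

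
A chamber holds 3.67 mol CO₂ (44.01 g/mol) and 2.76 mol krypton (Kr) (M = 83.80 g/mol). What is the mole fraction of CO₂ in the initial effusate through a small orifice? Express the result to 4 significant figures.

0.6472

Rate_i ∝ x_i/√M_i (Graham's law weighted by mole fraction), so the effusate composition follows n_i/√M_i.
x_CO₂(eff) = (n_CO₂/√M_CO₂) / (n_CO₂/√M_CO₂ + n_Kr/√M_Kr)
= (3.67/√44.01) / (3.67/√44.01 + 2.76/√83.80) = 0.5532/(0.5532 + 0.3015) = 0.6472.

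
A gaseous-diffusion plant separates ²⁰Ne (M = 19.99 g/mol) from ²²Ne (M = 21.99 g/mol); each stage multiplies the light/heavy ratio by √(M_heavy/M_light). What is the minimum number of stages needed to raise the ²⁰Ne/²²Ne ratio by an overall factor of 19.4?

63

Per stage α = (21.99/19.99)^(1/2) = 1.10005^0.5, giving ln α = 0.04768.
Need α^N ≥ 19.4 ⇒ N ≥ ln(19.4) / ln α = 2.965 / 0.04768 = 62.19.
Minimum whole number of stages: N = 63.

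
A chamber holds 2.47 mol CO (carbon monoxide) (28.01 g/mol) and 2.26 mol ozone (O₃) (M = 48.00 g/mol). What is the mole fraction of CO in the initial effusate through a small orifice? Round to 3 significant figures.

Each component's effusion rate ∝ (its partial pressure)·(1/√M) ∝ n_i/√M_i.
So x_CO in the escaping gas = (n_CO/√M_CO) / Σ(n_i/√M_i)
= (2.47/√28.01) / (2.47/√28.01 + 2.26/√48.00) = 0.4667/(0.4667 + 0.3262) = 0.589.

0.589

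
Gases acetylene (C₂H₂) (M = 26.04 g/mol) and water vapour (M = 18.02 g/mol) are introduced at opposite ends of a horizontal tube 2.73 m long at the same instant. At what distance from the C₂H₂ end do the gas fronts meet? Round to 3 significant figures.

1.24 m

In equal time, each gas travels a distance ∝ its rate ∝ 1/√M, so d_C₂H₂/d_H₂O = √(M_H₂O/M_C₂H₂) = √(18.02/26.04) = 0.8319.
With d_C₂H₂ + d_H₂O = 2.73 m, d_H₂O = 2.73/(1 + 0.8319) = 1.490 m.
d_C₂H₂ = 2.73 − 1.490 = 1.24 m.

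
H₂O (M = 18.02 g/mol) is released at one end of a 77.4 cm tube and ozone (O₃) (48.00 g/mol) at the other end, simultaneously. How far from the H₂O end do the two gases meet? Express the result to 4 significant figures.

In equal time, each gas travels a distance ∝ its rate ∝ 1/√M, so d_H₂O/d_O₃ = √(M_O₃/M_H₂O) = √(48.00/18.02) = 1.632.
With d_H₂O + d_O₃ = 77.4 cm, d_O₃ = 77.4/(1 + 1.632) = 29.41 cm.
d_H₂O = 77.4 − 29.41 = 47.99 cm.

47.99 cm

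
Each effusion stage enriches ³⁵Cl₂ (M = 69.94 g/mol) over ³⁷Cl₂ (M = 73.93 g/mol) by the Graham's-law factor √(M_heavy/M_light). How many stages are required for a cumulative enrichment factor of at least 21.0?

110

Single-stage factor α = √(73.93/69.94), so ln α = ½ ln(1.05705) = 0.02774.
Need α^N ≥ 21.0 ⇒ N ≥ ln(21.0) / ln α = 3.045 / 0.02774 = 109.75.
Minimum whole number of stages: N = 110.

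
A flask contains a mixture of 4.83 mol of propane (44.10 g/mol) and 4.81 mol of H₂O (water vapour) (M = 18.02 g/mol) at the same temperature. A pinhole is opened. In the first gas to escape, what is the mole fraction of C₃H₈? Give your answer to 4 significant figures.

Effusion rate of each component ∝ n_i/√M_i (partial pressure × 1/√M).
x_C₃H₈(eff) = (n_C₃H₈/√M_C₃H₈) / (n_C₃H₈/√M_C₃H₈ + n_H₂O/√M_H₂O)
= (4.83/√44.10) / (4.83/√44.10 + 4.81/√18.02) = 0.7273/(0.7273 + 1.133) = 0.3909.

0.3909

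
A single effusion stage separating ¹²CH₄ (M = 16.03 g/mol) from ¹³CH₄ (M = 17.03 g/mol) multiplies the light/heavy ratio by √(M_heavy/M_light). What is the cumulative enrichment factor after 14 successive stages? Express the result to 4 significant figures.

Each stage multiplies the ratio by α = √(17.03/16.03), so after 14 stages the overall factor is α^14 = (17.03/16.03)^(14/2).
= 1.06238^7 = 1.527.

1.527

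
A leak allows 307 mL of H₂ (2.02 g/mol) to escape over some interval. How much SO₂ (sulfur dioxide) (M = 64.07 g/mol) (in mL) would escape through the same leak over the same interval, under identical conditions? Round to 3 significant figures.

54.5 mL

From Graham's law, rate_SO₂/rate_H₂ = √(M_H₂/M_SO₂) = √(2.02/64.07) = √0.03153 = 0.1776.
So the volume for SO₂ is 307 × 0.1776 = 54.5 mL.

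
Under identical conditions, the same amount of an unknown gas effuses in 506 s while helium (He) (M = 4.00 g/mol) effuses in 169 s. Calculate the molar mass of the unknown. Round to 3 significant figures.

35.9 g/mol

Since effusion rate ∝ 1/√M, t_X/t_He = √(M_X/M_He).
506/169 = 2.994 = √(M_X/4.00)
M_X = 4.00 × 2.994² = 4.00 × 8.965 = 35.9 g/mol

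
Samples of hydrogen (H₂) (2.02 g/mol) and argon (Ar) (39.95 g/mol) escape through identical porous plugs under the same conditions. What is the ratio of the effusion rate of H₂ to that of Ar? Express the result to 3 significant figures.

4.45

Since effusion rate ∝ 1/√M, rate_H₂/rate_Ar = √(M_Ar/M_H₂) = √(39.95/2.02) = √19.78 = 4.45.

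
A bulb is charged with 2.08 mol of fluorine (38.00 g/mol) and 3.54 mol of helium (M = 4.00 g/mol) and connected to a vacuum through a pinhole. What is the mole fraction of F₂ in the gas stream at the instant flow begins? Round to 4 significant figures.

0.1601

Each component's effusion rate ∝ (its partial pressure)·(1/√M) ∝ n_i/√M_i.
Mole fraction of F₂ in the effusate = (n_F₂/√M_F₂) / (n_F₂/√M_F₂ + n_He/√M_He)
= (2.08/√38.00) / (2.08/√38.00 + 3.54/√4.00) = 0.3374/(0.3374 + 1.770) = 0.1601.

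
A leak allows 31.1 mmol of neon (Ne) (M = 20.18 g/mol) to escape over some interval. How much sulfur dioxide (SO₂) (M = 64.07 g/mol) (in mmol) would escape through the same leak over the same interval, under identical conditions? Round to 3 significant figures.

17.5 mmol

By Graham's law, rate_SO₂/rate_Ne = √(M_Ne/M_SO₂) = √(20.18/64.07) = √0.3150 = 0.5612.
So the amount for SO₂ is 31.1 × 0.5612 = 17.5 mmol.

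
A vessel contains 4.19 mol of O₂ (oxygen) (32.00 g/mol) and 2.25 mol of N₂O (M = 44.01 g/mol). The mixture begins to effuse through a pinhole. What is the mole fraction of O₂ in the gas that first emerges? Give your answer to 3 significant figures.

Each component's effusion rate ∝ (its partial pressure)·(1/√M) ∝ n_i/√M_i.
So x_O₂ in the escaping gas = (n_O₂/√M_O₂) / Σ(n_i/√M_i)
= (4.19/√32.00) / (4.19/√32.00 + 2.25/√44.01) = 0.7407/(0.7407 + 0.3392) = 0.686.

0.686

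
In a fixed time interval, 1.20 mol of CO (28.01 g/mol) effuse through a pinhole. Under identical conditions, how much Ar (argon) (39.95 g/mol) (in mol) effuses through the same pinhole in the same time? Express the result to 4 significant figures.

Graham's law gives rate_Ar/rate_CO = √(M_CO/M_Ar) = √(28.01/39.95) = √0.7011 = 0.8373.
So the amount for Ar is 1.20 × 0.8373 = 1.005 mol.

1.005 mol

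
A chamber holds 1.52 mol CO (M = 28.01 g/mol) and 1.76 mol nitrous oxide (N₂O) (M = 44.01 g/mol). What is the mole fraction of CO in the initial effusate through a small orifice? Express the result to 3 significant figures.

Effusion rate of each component ∝ n_i/√M_i (partial pressure × 1/√M).
x_CO(eff) = (n_CO/√M_CO) / (n_CO/√M_CO + n_N₂O/√M_N₂O)
= (1.52/√28.01) / (1.52/√28.01 + 1.76/√44.01) = 0.2872/(0.2872 + 0.2653) = 0.520.

0.520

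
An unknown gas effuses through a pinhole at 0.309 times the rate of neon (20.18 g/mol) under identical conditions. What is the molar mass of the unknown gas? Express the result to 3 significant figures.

211 g/mol

By Graham's law, rate_X/rate_Ne = √(M_Ne/M_X).
0.309 = √(20.18/M_X)
M_X = 20.18 / 0.309² = 20.18 / 0.09548 = 211 g/mol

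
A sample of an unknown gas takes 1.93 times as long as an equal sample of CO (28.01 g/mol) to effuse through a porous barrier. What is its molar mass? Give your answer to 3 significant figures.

104 g/mol

By Graham's law, t_X/t_CO = √(M_X/M_CO).
1.93 = √(M_X/28.01)
M_X = 28.01 × 1.93² = 28.01 × 3.725 = 104 g/mol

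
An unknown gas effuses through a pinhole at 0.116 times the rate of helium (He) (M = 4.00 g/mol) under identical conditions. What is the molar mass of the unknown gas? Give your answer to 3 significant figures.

297 g/mol

From Graham's law, rate_X/rate_He = √(M_He/M_X).
0.116 = √(4.00/M_X)
M_X = 4.00 / 0.116² = 4.00 / 0.01346 = 297 g/mol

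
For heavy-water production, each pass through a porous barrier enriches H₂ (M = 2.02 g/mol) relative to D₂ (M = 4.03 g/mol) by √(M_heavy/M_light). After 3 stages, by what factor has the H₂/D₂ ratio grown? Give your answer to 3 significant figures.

2.82

Overall factor = α^3 with α = √(4.03/2.02), i.e. (4.03/2.02)^(3/2).
= 1.99505^(3/2) = 2.82.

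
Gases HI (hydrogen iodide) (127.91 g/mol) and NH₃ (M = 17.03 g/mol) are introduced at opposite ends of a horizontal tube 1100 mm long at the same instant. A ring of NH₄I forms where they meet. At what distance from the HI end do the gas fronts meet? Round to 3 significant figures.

The fronts meet when d_HI + d_NH₃ = L with d_HI/d_NH₃ = √(M_NH₃/M_HI) (Graham's law). Here √(M_NH₃/M_HI) = √(17.03/127.91) = 0.3649.
With d_HI + d_NH₃ = 1100 mm, d_NH₃ = 1100/(1 + 0.3649) = 805.9 mm.
d_HI = 1100 − 805.9 = 294 mm.

294 mm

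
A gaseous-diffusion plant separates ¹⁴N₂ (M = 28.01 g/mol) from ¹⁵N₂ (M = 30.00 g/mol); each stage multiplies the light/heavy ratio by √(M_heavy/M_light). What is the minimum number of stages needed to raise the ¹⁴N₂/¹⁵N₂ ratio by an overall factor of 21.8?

90

Per stage α = (30.00/28.01)^(1/2) = 1.07105^0.5, giving ln α = 0.03432.
Need α^N ≥ 21.8 ⇒ N ≥ ln(21.8) / ln α = 3.082 / 0.03432 = 89.80.
So at least 90 stages are needed.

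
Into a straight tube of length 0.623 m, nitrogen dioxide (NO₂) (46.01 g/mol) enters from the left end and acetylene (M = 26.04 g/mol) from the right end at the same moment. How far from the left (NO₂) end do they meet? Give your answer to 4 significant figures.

In equal time, each gas travels a distance ∝ its rate ∝ 1/√M, so d_NO₂/d_C₂H₂ = √(M_C₂H₂/M_NO₂) = √(26.04/46.01) = 0.7523.
With d_NO₂ + d_C₂H₂ = 0.623 m, d_C₂H₂ = 0.623/(1 + 0.7523) = 0.3555 m.
d_NO₂ = 0.623 − 0.3555 = 0.2675 m.

0.2675 m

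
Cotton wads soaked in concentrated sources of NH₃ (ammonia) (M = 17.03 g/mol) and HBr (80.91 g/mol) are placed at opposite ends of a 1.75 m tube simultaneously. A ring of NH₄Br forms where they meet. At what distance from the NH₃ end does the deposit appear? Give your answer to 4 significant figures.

In equal time, each gas travels a distance ∝ its rate ∝ 1/√M, so d_NH₃/d_HBr = √(M_HBr/M_NH₃) = √(80.91/17.03) = 2.180.
With d_NH₃ + d_HBr = 1.75 m, d_HBr = 1.75/(1 + 2.180) = 0.5504 m.
d_NH₃ = 1.75 − 0.5504 = 1.200 m.

1.200 m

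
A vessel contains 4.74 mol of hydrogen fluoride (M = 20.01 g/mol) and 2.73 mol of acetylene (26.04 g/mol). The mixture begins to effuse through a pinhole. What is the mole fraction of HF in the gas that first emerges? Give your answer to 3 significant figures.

Each component's effusion rate ∝ (its partial pressure)·(1/√M) ∝ n_i/√M_i.
x_HF(eff) = (n_HF/√M_HF) / (n_HF/√M_HF + n_C₂H₂/√M_C₂H₂)
= (4.74/√20.01) / (4.74/√20.01 + 2.73/√26.04) = 1.060/(1.060 + 0.5350) = 0.665.

0.665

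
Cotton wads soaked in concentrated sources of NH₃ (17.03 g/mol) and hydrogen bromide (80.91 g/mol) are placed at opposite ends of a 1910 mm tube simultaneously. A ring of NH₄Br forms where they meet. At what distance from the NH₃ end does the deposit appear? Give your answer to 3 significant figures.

1310 mm

Distances travelled in equal time are proportional to diffusion rates, so d_NH₃/d_HBr = √(M_HBr/M_NH₃) = √(80.91/17.03) = 2.180.
With d_NH₃ + d_HBr = 1910 mm, d_HBr = 1910/(1 + 2.180) = 600.7 mm.
d_NH₃ = 1910 − 600.7 = 1310 mm.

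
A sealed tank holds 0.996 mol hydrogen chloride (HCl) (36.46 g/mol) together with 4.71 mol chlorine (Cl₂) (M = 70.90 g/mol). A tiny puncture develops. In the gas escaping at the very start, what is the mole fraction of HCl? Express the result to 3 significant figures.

0.228

Each component's effusion rate ∝ (its partial pressure)·(1/√M) ∝ n_i/√M_i.
Mole fraction of HCl in the effusate = (n_HCl/√M_HCl) / (n_HCl/√M_HCl + n_Cl₂/√M_Cl₂)
= (0.996/√36.46) / (0.996/√36.46 + 4.71/√70.90) = 0.1649/(0.1649 + 0.5594) = 0.228.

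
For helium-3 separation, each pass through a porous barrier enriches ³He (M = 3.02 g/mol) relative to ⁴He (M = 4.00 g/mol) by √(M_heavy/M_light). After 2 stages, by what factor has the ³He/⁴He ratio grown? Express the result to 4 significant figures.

After 2 stages the ratio has grown by (√(4.00/3.02))^2 = (4.00/3.02)^(2/2).
= 1.32450^1 = 1.325.

1.325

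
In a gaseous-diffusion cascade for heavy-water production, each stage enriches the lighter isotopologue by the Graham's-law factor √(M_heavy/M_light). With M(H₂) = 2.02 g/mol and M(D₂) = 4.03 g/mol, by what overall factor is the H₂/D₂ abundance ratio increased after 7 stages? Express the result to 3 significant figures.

After 7 stages the ratio has grown by (√(4.03/2.02))^7 = (4.03/2.02)^(7/2).
= 1.99505^(7/2) = 11.2.

11.2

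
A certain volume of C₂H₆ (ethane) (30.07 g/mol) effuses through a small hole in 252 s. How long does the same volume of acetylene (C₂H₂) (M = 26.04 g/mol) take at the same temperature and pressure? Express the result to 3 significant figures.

From Graham's law, t_C₂H₂/t_C₂H₆ = √(M_C₂H₂/M_C₂H₆) = √(26.04/30.07) = √0.8660 = 0.9306.
So the time for C₂H₂ is 252 × 0.9306 = 235 s.

235 s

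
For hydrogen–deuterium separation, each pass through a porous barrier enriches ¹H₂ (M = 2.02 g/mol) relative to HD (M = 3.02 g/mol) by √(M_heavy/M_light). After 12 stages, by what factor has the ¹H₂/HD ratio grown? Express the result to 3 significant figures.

Each stage multiplies the ratio by α = √(3.02/2.02), so after 12 stages the overall factor is α^12 = (3.02/2.02)^(12/2).
= 1.49505^6 = 11.2.

11.2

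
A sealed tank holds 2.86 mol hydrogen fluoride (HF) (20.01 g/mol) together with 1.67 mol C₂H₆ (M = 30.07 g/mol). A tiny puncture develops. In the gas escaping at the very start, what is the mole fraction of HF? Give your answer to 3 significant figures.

0.677

The effusion rate of species i is ∝ p_i/√M_i ∝ n_i/√M_i.
x_HF(eff) = (n_HF/√M_HF) / (n_HF/√M_HF + n_C₂H₆/√M_C₂H₆)
= (2.86/√20.01) / (2.86/√20.01 + 1.67/√30.07) = 0.6394/(0.6394 + 0.3045) = 0.677.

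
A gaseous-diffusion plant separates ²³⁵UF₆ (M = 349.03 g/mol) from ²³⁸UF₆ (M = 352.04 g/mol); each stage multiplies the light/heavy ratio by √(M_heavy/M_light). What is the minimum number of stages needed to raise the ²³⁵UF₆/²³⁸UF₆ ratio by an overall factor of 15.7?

642

Per stage α = (352.04/349.03)^(1/2) = 1.00862^0.5, giving ln α = 0.004293.
Need α^N ≥ 15.7 ⇒ N ≥ ln(15.7) / ln α = 2.754 / 0.004293 = 641.36.
So at least 642 stages are needed.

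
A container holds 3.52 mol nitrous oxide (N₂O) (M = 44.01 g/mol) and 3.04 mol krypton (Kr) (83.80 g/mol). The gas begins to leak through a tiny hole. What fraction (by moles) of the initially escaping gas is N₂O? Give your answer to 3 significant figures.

Each component's effusion rate ∝ (its partial pressure)·(1/√M) ∝ n_i/√M_i.
So x_N₂O in the escaping gas = (n_N₂O/√M_N₂O) / Σ(n_i/√M_i)
= (3.52/√44.01) / (3.52/√44.01 + 3.04/√83.80) = 0.5306/(0.5306 + 0.3321) = 0.615.

0.615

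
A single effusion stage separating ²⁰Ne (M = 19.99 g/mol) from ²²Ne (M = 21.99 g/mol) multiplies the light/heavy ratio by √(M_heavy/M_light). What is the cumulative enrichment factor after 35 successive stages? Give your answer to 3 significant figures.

5.31

The single-stage factor is √(M_heavy/M_light), so 35 stages give [√(21.99/19.99)]^35 = (21.99/19.99)^(35/2).
= 1.10005^(35/2) = 5.31.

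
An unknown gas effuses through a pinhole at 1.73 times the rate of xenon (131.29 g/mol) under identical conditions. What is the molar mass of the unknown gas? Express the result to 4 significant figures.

43.87 g/mol

By Graham's law, rate_X/rate_Xe = √(M_Xe/M_X).
1.73 = √(131.29/M_X)
M_X = 131.29 / 1.73² = 131.29 / 2.993 = 43.87 g/mol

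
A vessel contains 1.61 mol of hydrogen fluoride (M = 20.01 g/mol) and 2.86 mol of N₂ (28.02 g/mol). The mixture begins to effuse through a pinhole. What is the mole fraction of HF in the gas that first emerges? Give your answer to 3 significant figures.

0.400

Rate_i ∝ x_i/√M_i (Graham's law weighted by mole fraction), so the effusate composition follows n_i/√M_i.
So x_HF in the escaping gas = (n_HF/√M_HF) / Σ(n_i/√M_i)
= (1.61/√20.01) / (1.61/√20.01 + 2.86/√28.02) = 0.3599/(0.3599 + 0.5403) = 0.400.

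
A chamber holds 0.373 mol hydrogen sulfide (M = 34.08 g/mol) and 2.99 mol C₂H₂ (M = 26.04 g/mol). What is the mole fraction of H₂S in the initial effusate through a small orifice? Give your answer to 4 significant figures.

0.09832

Effusion rate of each component ∝ n_i/√M_i (partial pressure × 1/√M).
So x_H₂S in the escaping gas = (n_H₂S/√M_H₂S) / Σ(n_i/√M_i)
= (0.373/√34.08) / (0.373/√34.08 + 2.99/√26.04) = 0.06389/(0.06389 + 0.5859) = 0.09832.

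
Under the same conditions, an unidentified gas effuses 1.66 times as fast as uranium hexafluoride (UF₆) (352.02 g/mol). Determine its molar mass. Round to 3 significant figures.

128 g/mol

Using Graham's law: rate_X/rate_UF₆ = √(M_UF₆/M_X).
1.66 = √(352.02/M_X)
M_X = 352.02 / 1.66² = 352.02 / 2.756 = 128 g/mol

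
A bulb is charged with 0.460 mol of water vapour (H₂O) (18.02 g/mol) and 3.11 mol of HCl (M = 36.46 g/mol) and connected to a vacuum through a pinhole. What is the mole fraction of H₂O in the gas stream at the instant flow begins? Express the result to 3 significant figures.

0.174

Effusion rate of each component ∝ n_i/√M_i (partial pressure × 1/√M).
x_H₂O(eff) = (n_H₂O/√M_H₂O) / (n_H₂O/√M_H₂O + n_HCl/√M_HCl)
= (0.460/√18.02) / (0.460/√18.02 + 3.11/√36.46) = 0.1084/(0.1084 + 0.5151) = 0.174.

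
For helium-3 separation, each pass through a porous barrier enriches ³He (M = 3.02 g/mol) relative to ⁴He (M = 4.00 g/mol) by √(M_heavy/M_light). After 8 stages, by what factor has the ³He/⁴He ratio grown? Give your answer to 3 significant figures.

Overall factor = α^8 with α = √(4.00/3.02), i.e. (4.00/3.02)^(8/2).
= 1.32450^4 = 3.08.

3.08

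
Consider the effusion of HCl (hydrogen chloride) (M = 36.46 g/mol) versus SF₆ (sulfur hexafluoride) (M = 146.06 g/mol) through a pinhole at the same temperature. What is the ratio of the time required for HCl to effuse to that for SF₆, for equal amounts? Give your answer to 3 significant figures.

0.500

Graham's law gives t_HCl/t_SF₆ = √(M_HCl/M_SF₆) = √(36.46/146.06) = √0.2496 = 0.500.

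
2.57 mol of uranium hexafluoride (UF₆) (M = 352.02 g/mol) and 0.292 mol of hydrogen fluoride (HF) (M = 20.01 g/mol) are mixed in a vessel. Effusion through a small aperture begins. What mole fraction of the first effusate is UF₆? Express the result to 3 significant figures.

0.677

Rate_i ∝ x_i/√M_i (Graham's law weighted by mole fraction), so the effusate composition follows n_i/√M_i.
So x_UF₆ in the escaping gas = (n_UF₆/√M_UF₆) / Σ(n_i/√M_i)
= (2.57/√352.02) / (2.57/√352.02 + 0.292/√20.01) = 0.1370/(0.1370 + 0.06528) = 0.677.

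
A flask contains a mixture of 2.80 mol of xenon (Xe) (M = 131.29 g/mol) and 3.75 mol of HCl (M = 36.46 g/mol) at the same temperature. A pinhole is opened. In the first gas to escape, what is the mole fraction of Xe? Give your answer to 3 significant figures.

0.282

Each component's effusion rate ∝ (its partial pressure)·(1/√M) ∝ n_i/√M_i.
x_Xe(eff) = (n_Xe/√M_Xe) / (n_Xe/√M_Xe + n_HCl/√M_HCl)
= (2.80/√131.29) / (2.80/√131.29 + 3.75/√36.46) = 0.2444/(0.2444 + 0.6210) = 0.282.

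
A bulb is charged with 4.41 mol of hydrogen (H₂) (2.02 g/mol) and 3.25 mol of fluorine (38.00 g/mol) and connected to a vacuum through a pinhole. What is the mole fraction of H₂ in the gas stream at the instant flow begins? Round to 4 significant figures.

Each component's effusion rate ∝ (its partial pressure)·(1/√M) ∝ n_i/√M_i.
x_H₂(eff) = (n_H₂/√M_H₂) / (n_H₂/√M_H₂ + n_F₂/√M_F₂)
= (4.41/√2.02) / (4.41/√2.02 + 3.25/√38.00) = 3.103/(3.103 + 0.5272) = 0.8548.

0.8548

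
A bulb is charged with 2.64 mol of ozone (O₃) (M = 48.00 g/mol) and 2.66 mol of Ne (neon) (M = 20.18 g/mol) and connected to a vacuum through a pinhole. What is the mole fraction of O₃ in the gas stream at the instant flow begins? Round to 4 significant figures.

0.3915

Each component's effusion rate ∝ (its partial pressure)·(1/√M) ∝ n_i/√M_i.
So x_O₃ in the escaping gas = (n_O₃/√M_O₃) / Σ(n_i/√M_i)
= (2.64/√48.00) / (2.64/√48.00 + 2.66/√20.18) = 0.3811/(0.3811 + 0.5921) = 0.3915.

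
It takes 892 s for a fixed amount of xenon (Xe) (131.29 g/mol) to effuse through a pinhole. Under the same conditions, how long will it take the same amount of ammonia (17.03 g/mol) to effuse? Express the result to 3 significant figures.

Using Graham's law: t_NH₃/t_Xe = √(M_NH₃/M_Xe) = √(17.03/131.29) = √0.1297 = 0.3602.
So the time for NH₃ is 892 × 0.3602 = 321 s.

321 s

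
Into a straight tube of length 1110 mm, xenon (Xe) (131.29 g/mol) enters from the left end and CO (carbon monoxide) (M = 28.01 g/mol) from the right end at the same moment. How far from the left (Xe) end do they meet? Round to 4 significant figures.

350.7 mm

In equal time, each gas travels a distance ∝ its rate ∝ 1/√M, so d_Xe/d_CO = √(M_CO/M_Xe) = √(28.01/131.29) = 0.4619.
With d_Xe + d_CO = 1110 mm, d_CO = 1110/(1 + 0.4619) = 759.3 mm.
d_Xe = 1110 − 759.3 = 350.7 mm.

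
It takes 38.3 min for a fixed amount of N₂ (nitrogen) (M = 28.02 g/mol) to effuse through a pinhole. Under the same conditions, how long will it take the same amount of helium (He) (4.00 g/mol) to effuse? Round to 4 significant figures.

14.47 min

By Graham's law, t_He/t_N₂ = √(M_He/M_N₂) = √(4.00/28.02) = √0.1428 = 0.3778.
So the time for He is 38.3 × 0.3778 = 14.47 min.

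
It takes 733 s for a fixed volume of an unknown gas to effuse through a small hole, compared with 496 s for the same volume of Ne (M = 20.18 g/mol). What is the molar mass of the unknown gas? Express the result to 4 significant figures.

Using Graham's law: t_X/t_Ne = √(M_X/M_Ne).
733/496 = 1.478 = √(M_X/20.18)
M_X = 20.18 × 1.478² = 20.18 × 2.184 = 44.07 g/mol

44.07 g/mol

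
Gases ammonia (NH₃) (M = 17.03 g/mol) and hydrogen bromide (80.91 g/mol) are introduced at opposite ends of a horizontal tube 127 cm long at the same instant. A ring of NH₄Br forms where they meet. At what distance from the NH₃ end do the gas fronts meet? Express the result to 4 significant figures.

87.06 cm

The fronts meet when d_NH₃ + d_HBr = L with d_NH₃/d_HBr = √(M_HBr/M_NH₃) (Graham's law). Here √(M_HBr/M_NH₃) = √(80.91/17.03) = 2.180.
With d_NH₃ + d_HBr = 127 cm, d_HBr = 127/(1 + 2.180) = 39.94 cm.
d_NH₃ = 127 − 39.94 = 87.06 cm.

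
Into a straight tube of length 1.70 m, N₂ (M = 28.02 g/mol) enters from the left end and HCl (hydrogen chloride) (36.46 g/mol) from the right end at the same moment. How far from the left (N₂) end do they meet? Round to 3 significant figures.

0.906 m

In equal time, each gas travels a distance ∝ its rate ∝ 1/√M, so d_N₂/d_HCl = √(M_HCl/M_N₂) = √(36.46/28.02) = 1.141.
With d_N₂ + d_HCl = 1.70 m, d_HCl = 1.70/(1 + 1.141) = 0.7941 m.
d_N₂ = 1.70 − 0.7941 = 0.906 m.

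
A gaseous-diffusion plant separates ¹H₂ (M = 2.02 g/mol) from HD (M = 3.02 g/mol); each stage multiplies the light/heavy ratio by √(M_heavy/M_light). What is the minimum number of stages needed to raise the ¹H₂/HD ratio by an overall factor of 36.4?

With α = √(3.02/2.02) per stage, ln α = ½ ln(1.49505) = 0.2011.
Need α^N ≥ 36.4 ⇒ N ≥ ln(36.4) / ln α = 3.595 / 0.2011 = 17.88.
So at least 18 stages are needed.

18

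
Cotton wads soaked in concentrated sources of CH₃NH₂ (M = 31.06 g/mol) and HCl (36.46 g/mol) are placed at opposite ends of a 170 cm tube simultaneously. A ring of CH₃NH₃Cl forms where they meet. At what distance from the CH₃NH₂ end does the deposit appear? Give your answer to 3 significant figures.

88.4 cm

Distances travelled in equal time are proportional to diffusion rates, so d_CH₃NH₂/d_HCl = √(M_HCl/M_CH₃NH₂) = √(36.46/31.06) = 1.083.
With d_CH₃NH₂ + d_HCl = 170 cm, d_HCl = 170/(1 + 1.083) = 81.60 cm.
d_CH₃NH₂ = 170 − 81.60 = 88.4 cm.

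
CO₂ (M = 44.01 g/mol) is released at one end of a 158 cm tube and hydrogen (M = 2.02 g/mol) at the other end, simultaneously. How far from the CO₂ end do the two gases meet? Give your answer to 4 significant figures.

27.88 cm

The fronts meet when d_CO₂ + d_H₂ = L with d_CO₂/d_H₂ = √(M_H₂/M_CO₂) (Graham's law). Here √(M_H₂/M_CO₂) = √(2.02/44.01) = 0.2142.
With d_CO₂ + d_H₂ = 158 cm, d_H₂ = 158/(1 + 0.2142) = 130.1 cm.
d_CO₂ = 158 − 130.1 = 27.88 cm.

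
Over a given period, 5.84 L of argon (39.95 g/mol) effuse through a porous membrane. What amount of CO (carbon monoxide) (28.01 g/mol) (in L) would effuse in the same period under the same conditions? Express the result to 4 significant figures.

6.975 L

By Graham's law, rate_CO/rate_Ar = √(M_Ar/M_CO) = √(39.95/28.01) = √1.426 = 1.194.
So the volume for CO is 5.84 × 1.194 = 6.975 L.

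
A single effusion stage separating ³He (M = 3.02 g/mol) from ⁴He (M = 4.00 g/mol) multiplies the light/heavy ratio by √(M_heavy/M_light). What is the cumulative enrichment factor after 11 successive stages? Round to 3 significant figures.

The single-stage factor is √(M_heavy/M_light), so 11 stages give [√(4.00/3.02)]^11 = (4.00/3.02)^(11/2).
= 1.32450^(11/2) = 4.69.

4.69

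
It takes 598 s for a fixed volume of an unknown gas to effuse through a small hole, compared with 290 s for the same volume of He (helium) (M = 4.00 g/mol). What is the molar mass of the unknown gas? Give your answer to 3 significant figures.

17.0 g/mol

Graham's law gives t_X/t_He = √(M_X/M_He).
598/290 = 2.062 = √(M_X/4.00)
M_X = 4.00 × 2.062² = 4.00 × 4.252 = 17.0 g/mol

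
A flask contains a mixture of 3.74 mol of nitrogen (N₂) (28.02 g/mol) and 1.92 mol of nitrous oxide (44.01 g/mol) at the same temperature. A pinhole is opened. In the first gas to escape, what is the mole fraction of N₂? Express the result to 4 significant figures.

0.7094

Effusion rate of each component ∝ n_i/√M_i (partial pressure × 1/√M).
x_N₂(eff) = (n_N₂/√M_N₂) / (n_N₂/√M_N₂ + n_N₂O/√M_N₂O)
= (3.74/√28.02) / (3.74/√28.02 + 1.92/√44.01) = 0.7065/(0.7065 + 0.2894) = 0.7094.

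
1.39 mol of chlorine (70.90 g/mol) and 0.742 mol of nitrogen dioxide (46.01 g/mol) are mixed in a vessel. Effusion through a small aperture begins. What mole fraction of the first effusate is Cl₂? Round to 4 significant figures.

Effusion rate of each component ∝ n_i/√M_i (partial pressure × 1/√M).
x_Cl₂(eff) = (n_Cl₂/√M_Cl₂) / (n_Cl₂/√M_Cl₂ + n_NO₂/√M_NO₂)
= (1.39/√70.90) / (1.39/√70.90 + 0.742/√46.01) = 0.1651/(0.1651 + 0.1094) = 0.6014.

0.6014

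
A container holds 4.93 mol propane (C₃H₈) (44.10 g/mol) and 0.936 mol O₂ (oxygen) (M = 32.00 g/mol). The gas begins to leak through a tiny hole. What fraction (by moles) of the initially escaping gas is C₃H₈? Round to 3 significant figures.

0.818

Each component's effusion rate ∝ (its partial pressure)·(1/√M) ∝ n_i/√M_i.
x_C₃H₈(eff) = (n_C₃H₈/√M_C₃H₈) / (n_C₃H₈/√M_C₃H₈ + n_O₂/√M_O₂)
= (4.93/√44.10) / (4.93/√44.10 + 0.936/√32.00) = 0.7424/(0.7424 + 0.1655) = 0.818.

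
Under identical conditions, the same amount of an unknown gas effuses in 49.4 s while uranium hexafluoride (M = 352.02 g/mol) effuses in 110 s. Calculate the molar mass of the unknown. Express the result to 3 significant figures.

From Graham's law, t_X/t_UF₆ = √(M_X/M_UF₆).
49.4/110 = 0.4491 = √(M_X/352.02)
M_X = 352.02 × 0.4491² = 352.02 × 0.2017 = 71.0 g/mol

71.0 g/mol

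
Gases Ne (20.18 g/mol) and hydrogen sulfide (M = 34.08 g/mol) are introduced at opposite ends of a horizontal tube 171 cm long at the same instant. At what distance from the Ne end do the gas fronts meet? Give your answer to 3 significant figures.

Graham's law gives d_Ne/d_H₂S = rate_Ne/rate_H₂S = √(M_H₂S/M_Ne) = √(34.08/20.18) = 1.300.
With d_Ne + d_H₂S = 171 cm, d_H₂S = 171/(1 + 1.300) = 74.36 cm.
d_Ne = 171 − 74.36 = 96.6 cm.

96.6 cm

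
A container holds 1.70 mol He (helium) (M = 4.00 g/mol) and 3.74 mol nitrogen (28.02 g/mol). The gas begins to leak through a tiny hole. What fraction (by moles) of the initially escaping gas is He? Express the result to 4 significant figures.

0.5461

Rate_i ∝ x_i/√M_i (Graham's law weighted by mole fraction), so the effusate composition follows n_i/√M_i.
So x_He in the escaping gas = (n_He/√M_He) / Σ(n_i/√M_i)
= (1.70/√4.00) / (1.70/√4.00 + 3.74/√28.02) = 0.8500/(0.8500 + 0.7065) = 0.5461.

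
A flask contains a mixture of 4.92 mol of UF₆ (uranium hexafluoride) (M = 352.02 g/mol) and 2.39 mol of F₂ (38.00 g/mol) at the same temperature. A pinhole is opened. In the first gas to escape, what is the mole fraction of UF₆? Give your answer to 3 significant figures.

0.403

The effusion rate of species i is ∝ p_i/√M_i ∝ n_i/√M_i.
Mole fraction of UF₆ in the effusate = (n_UF₆/√M_UF₆) / (n_UF₆/√M_UF₆ + n_F₂/√M_F₂)
= (4.92/√352.02) / (4.92/√352.02 + 2.39/√38.00) = 0.2622/(0.2622 + 0.3877) = 0.403.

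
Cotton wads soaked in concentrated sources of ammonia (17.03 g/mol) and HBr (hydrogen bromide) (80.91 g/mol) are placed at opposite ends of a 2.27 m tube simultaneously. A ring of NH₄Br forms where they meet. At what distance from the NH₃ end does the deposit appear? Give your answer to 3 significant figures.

1.56 m

The fronts meet when d_NH₃ + d_HBr = L with d_NH₃/d_HBr = √(M_HBr/M_NH₃) (Graham's law). Here √(M_HBr/M_NH₃) = √(80.91/17.03) = 2.180.
With d_NH₃ + d_HBr = 2.27 m, d_HBr = 2.27/(1 + 2.180) = 0.7139 m.
d_NH₃ = 2.27 − 0.7139 = 1.56 m.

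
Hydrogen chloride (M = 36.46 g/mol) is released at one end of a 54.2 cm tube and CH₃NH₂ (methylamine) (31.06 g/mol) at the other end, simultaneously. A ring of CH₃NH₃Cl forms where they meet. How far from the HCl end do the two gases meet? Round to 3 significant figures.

The fronts meet when d_HCl + d_CH₃NH₂ = L with d_HCl/d_CH₃NH₂ = √(M_CH₃NH₂/M_HCl) (Graham's law). Here √(M_CH₃NH₂/M_HCl) = √(31.06/36.46) = 0.9230.
With d_HCl + d_CH₃NH₂ = 54.2 cm, d_CH₃NH₂ = 54.2/(1 + 0.9230) = 28.19 cm.
d_HCl = 54.2 − 28.19 = 26.0 cm.

26.0 cm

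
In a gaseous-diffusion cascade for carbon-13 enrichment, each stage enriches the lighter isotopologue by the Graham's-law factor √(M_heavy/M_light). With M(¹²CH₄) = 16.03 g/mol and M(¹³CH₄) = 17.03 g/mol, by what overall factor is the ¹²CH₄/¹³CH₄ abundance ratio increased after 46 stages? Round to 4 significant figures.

The single-stage factor is √(M_heavy/M_light), so 46 stages give [√(17.03/16.03)]^46 = (17.03/16.03)^(46/2).
= 1.06238^23 = 4.022.

4.022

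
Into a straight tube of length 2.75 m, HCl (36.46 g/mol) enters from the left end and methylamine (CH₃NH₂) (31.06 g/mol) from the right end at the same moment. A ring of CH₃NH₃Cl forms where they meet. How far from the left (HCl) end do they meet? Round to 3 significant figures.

The fronts meet when d_HCl + d_CH₃NH₂ = L with d_HCl/d_CH₃NH₂ = √(M_CH₃NH₂/M_HCl) (Graham's law). Here √(M_CH₃NH₂/M_HCl) = √(31.06/36.46) = 0.9230.
With d_HCl + d_CH₃NH₂ = 2.75 m, d_CH₃NH₂ = 2.75/(1 + 0.9230) = 1.430 m.
d_HCl = 2.75 − 1.430 = 1.32 m.

1.32 m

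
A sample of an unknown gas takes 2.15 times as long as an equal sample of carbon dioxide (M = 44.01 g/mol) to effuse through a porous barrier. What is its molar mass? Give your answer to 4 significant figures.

From Graham's law, t_X/t_CO₂ = √(M_X/M_CO₂).
2.15 = √(M_X/44.01)
M_X = 44.01 × 2.15² = 44.01 × 4.622 = 203.4 g/mol

203.4 g/mol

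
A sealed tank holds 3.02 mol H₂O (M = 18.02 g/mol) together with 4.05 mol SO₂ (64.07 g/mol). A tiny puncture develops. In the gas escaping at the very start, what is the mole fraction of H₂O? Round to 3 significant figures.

Effusion rate of each component ∝ n_i/√M_i (partial pressure × 1/√M).
x_H₂O(eff) = (n_H₂O/√M_H₂O) / (n_H₂O/√M_H₂O + n_SO₂/√M_SO₂)
= (3.02/√18.02) / (3.02/√18.02 + 4.05/√64.07) = 0.7114/(0.7114 + 0.5060) = 0.584.

0.584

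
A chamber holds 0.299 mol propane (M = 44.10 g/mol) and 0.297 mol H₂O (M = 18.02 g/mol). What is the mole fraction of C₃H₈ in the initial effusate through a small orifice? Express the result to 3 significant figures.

Each component's effusion rate ∝ (its partial pressure)·(1/√M) ∝ n_i/√M_i.
So x_C₃H₈ in the escaping gas = (n_C₃H₈/√M_C₃H₈) / Σ(n_i/√M_i)
= (0.299/√44.10) / (0.299/√44.10 + 0.297/√18.02) = 0.04502/(0.04502 + 0.06996) = 0.392.

0.392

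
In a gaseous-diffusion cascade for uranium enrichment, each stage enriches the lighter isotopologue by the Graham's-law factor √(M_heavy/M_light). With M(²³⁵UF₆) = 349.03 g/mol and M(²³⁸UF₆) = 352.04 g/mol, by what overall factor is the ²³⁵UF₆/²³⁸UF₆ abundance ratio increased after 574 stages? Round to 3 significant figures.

The single-stage factor is √(M_heavy/M_light), so 574 stages give [√(352.04/349.03)]^574 = (352.04/349.03)^(574/2).
= 1.00862^287 = 11.8.

11.8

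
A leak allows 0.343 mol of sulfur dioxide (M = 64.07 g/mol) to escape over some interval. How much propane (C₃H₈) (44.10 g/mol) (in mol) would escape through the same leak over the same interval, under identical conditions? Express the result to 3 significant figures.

Graham's law gives rate_C₃H₈/rate_SO₂ = √(M_SO₂/M_C₃H₈) = √(64.07/44.10) = √1.453 = 1.205.
So the amount for C₃H₈ is 0.343 × 1.205 = 0.413 mol.

0.413 mol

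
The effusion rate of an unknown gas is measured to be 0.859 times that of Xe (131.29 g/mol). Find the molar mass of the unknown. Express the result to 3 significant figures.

178 g/mol

Graham's law gives rate_X/rate_Xe = √(M_Xe/M_X).
0.859 = √(131.29/M_X)
M_X = 131.29 / 0.859² = 131.29 / 0.7379 = 178 g/mol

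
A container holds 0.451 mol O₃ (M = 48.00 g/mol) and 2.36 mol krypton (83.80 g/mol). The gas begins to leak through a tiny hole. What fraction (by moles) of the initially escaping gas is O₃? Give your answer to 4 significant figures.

The effusion rate of species i is ∝ p_i/√M_i ∝ n_i/√M_i.
So x_O₃ in the escaping gas = (n_O₃/√M_O₃) / Σ(n_i/√M_i)
= (0.451/√48.00) / (0.451/√48.00 + 2.36/√83.80) = 0.06510/(0.06510 + 0.2578) = 0.2016.

0.2016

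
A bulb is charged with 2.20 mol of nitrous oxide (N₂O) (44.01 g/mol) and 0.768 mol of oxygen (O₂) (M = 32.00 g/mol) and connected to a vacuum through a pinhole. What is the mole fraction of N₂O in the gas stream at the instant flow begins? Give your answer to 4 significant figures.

Each component's effusion rate ∝ (its partial pressure)·(1/√M) ∝ n_i/√M_i.
So x_N₂O in the escaping gas = (n_N₂O/√M_N₂O) / Σ(n_i/√M_i)
= (2.20/√44.01) / (2.20/√44.01 + 0.768/√32.00) = 0.3316/(0.3316 + 0.1358) = 0.7095.

0.7095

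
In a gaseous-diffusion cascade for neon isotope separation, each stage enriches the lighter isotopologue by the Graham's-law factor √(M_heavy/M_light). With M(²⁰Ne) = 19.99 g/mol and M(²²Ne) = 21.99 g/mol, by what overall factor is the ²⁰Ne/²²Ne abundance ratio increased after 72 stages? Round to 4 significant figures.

30.96

The single-stage factor is √(M_heavy/M_light), so 72 stages give [√(21.99/19.99)]^72 = (21.99/19.99)^(72/2).
= 1.10005^36 = 30.96.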